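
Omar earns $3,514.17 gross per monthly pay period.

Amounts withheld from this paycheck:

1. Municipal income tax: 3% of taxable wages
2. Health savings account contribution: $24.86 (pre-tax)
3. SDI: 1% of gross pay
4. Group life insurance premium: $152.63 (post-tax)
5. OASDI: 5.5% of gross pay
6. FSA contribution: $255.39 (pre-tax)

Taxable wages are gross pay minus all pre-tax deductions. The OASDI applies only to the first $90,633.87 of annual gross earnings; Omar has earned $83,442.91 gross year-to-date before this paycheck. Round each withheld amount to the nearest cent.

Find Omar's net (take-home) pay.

$2,755.85

Health savings account contribution: $24.86
FSA contribution: $255.39
Pre-tax total = $24.86 + $255.39 = $280.25
Taxable wages = $3,514.17 − $280.25 = $3,233.92
Municipal income tax: $3,233.92 × 0.03 = $97.02
SDI: $3,514.17 × 0.01 = $35.14
OASDI: cap not yet reached, full $3,514.17 is subject → $3,514.17 × 0.055 = $193.28
Group life insurance premium: $152.63
Total deductions = $24.86 + $255.39 + $97.02 + $35.14 + $193.28 + $152.63 = $758.32
Net pay = $3,514.17 − $758.32 = $2,755.85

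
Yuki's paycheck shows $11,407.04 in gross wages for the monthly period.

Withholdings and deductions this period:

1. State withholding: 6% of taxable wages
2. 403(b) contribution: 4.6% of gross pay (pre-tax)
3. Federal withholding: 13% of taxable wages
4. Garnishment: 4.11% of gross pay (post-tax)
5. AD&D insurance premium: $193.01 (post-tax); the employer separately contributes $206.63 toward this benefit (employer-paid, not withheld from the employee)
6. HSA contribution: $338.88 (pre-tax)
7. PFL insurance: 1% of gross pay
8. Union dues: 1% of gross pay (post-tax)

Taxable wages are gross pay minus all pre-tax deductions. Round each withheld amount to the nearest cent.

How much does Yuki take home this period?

$7,650.20

HSA contribution: $338.88
403(b) contribution: $11,407.04 × 0.046 = $524.72
Pre-tax total = $338.88 + $524.72 = $863.60
Taxable wages = $11,407.04 − $863.60 = $10,543.44
State withholding: $10,543.44 × 0.06 = $632.61
Federal withholding: $10,543.44 × 0.13 = $1,370.65
PFL insurance: $11,407.04 × 0.01 = $114.07
Garnishment: $11,407.04 × 0.0411 = $468.83
AD&D insurance premium: $193.01
Union dues: $11,407.04 × 0.01 = $114.07
(Employer's $206.63 toward AD&D insurance premium is not withheld from the employee.)
Total deductions = $338.88 + $524.72 + $632.61 + $1,370.65 + $114.07 + $468.83 + $193.01 + $114.07 = $3,756.84
Net pay = $11,407.04 − $3,756.84 = $7,650.20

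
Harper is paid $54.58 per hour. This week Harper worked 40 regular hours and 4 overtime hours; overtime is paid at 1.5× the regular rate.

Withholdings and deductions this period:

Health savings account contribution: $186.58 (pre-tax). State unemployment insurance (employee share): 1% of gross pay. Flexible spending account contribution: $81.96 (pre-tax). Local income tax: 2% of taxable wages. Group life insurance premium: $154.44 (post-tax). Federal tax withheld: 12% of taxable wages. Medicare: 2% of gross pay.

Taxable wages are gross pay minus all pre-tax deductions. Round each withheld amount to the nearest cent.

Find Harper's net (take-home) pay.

Regular pay: 40 × $54.58 = $2,183.20
Overtime pay: 4 × $54.58 × 1.5 = $327.48
Gross pay = $2,183.20 + $327.48 = $2,510.68
Health savings account contribution: $186.58
Flexible spending account contribution: $81.96
Pre-tax total = $186.58 + $81.96 = $268.54
Taxable wages = $2,510.68 − $268.54 = $2,242.14
Local income tax: $2,242.14 × 0.02 = $44.84
Federal tax withheld: $2,242.14 × 0.12 = $269.06
Medicare: $2,510.68 × 0.02 = $50.21
State unemployment insurance (employee share): $2,510.68 × 0.01 = $25.11
Group life insurance premium: $154.44
Total deductions = $186.58 + $81.96 + $44.84 + $269.06 + $50.21 + $25.11 + $154.44 = $812.20
Net pay = $2,510.68 − $812.20 = $1,698.48

$1,698.48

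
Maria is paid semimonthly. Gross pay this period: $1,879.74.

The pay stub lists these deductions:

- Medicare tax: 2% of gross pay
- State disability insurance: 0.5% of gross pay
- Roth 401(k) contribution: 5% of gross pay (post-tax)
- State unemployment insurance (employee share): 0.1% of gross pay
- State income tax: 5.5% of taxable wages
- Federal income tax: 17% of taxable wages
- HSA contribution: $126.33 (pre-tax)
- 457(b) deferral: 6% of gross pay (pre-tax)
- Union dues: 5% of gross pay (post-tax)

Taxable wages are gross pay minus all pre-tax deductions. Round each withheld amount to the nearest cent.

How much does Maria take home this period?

HSA contribution: $126.33
457(b) deferral: $1,879.74 × 0.06 = $112.78
Pre-tax total = $126.33 + $112.78 = $239.11
Taxable wages = $1,879.74 − $239.11 = $1,640.63
State income tax: $1,640.63 × 0.055 = $90.23
Federal income tax: $1,640.63 × 0.17 = $278.91
Medicare tax: $1,879.74 × 0.02 = $37.59
State unemployment insurance (employee share): $1,879.74 × 0.001 = $1.88
State disability insurance: $1,879.74 × 0.005 = $9.40
Roth 401(k) contribution: $1,879.74 × 0.05 = $93.99
Union dues: $1,879.74 × 0.05 = $93.99
Total deductions = $126.33 + $112.78 + $90.23 + $278.91 + $37.59 + $1.88 + $9.40 + $93.99 + $93.99 = $845.10
Net pay = $1,879.74 − $845.10 = $1,034.64

$1,034.64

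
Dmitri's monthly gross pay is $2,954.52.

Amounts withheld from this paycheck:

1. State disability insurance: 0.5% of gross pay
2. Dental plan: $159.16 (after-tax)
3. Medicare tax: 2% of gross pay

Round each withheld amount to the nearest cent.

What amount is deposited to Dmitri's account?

Medicare tax: $2,954.52 × 0.02 = $59.09
State disability insurance: $2,954.52 × 0.005 = $14.77
Dental plan: $159.16
Total deductions = $59.09 + $14.77 + $159.16 = $233.02
Net pay = $2,954.52 − $233.02 = $2,721.50

$2,721.50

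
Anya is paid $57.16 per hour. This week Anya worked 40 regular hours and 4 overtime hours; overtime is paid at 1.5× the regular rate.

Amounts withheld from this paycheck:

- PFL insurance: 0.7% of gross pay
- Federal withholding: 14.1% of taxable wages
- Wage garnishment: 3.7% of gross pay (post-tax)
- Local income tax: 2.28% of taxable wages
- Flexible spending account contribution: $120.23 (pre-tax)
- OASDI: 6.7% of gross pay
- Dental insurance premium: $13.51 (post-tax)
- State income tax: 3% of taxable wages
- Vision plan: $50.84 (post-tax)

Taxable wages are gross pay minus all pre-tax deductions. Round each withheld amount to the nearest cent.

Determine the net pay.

Regular pay: 40 × $57.16 = $2286.40
Overtime pay: 4 × $57.16 × 1.5 = $342.96
Gross pay = $2286.40 + $342.96 = $2629.36
Flexible spending account contribution: $120.23
Taxable wages = $2629.36 − $120.23 = $2509.13
Local income tax: $2509.13 × 0.0228 = $57.21
Federal withholding: $2509.13 × 0.141 = $353.79
State income tax: $2509.13 × 0.03 = $75.27
OASDI: $2629.36 × 0.067 = $176.17
PFL insurance: $2629.36 × 0.007 = $18.41
Vision plan: $50.84
Dental insurance premium: $13.51
Wage garnishment: $2629.36 × 0.037 = $97.29
Total deductions = $120.23 + $57.21 + $353.79 + $75.27 + $176.17 + $18.41 + $50.84 + $13.51 + $97.29 = $962.72
Net pay = $2629.36 − $962.72 = $1666.64

$1666.64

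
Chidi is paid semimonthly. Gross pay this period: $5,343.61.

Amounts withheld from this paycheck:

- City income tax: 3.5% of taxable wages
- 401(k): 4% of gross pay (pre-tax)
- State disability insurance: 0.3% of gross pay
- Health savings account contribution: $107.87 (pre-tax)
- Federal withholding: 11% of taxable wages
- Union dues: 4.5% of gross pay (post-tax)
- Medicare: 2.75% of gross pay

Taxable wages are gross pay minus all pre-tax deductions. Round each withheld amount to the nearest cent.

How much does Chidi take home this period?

401(k): $5,343.61 × 0.04 = $213.74
Health savings account contribution: $107.87
Pre-tax total = $213.74 + $107.87 = $321.61
Taxable wages = $5,343.61 − $321.61 = $5,022.00
City income tax: $5,022.00 × 0.035 = $175.77
Federal withholding: $5,022.00 × 0.11 = $552.42
State disability insurance: $5,343.61 × 0.003 = $16.03
Medicare: $5,343.61 × 0.0275 = $146.95
Union dues: $5,343.61 × 0.045 = $240.46
Total deductions = $213.74 + $107.87 + $175.77 + $552.42 + $16.03 + $146.95 + $240.46 = $1,453.24
Net pay = $5,343.61 − $1,453.24 = $3,890.37

$3,890.37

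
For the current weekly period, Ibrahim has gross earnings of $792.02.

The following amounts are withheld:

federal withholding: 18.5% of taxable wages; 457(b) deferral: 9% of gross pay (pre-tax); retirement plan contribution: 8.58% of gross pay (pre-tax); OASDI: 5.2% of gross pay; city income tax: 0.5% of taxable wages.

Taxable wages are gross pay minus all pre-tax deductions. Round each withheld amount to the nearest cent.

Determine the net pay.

Retirement plan contribution: $792.02 × 0.0858 = $67.96
457(b) deferral: $792.02 × 0.09 = $71.28
Pre-tax total = $67.96 + $71.28 = $139.24
Taxable wages = $792.02 − $139.24 = $652.78
Federal withholding: $652.78 × 0.185 = $120.76
City income tax: $652.78 × 0.005 = $3.26
OASDI: $792.02 × 0.052 = $41.19
Total deductions = $67.96 + $71.28 + $120.76 + $3.26 + $41.19 = $304.45
Net pay = $792.02 − $304.45 = $487.57

$487.57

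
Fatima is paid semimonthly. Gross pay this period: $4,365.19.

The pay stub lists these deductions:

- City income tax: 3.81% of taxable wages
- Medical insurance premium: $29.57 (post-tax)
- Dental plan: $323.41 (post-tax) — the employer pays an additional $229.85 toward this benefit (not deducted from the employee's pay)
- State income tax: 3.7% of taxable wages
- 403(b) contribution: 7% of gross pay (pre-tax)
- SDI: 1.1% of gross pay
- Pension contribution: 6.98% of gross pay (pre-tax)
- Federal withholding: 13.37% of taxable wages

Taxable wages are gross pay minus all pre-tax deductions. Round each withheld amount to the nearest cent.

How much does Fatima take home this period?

$2,569.91

Pension contribution: $4,365.19 × 0.0698 = $304.69
403(b) contribution: $4,365.19 × 0.07 = $305.56
Pre-tax total = $304.69 + $305.56 = $610.25
Taxable wages = $4,365.19 − $610.25 = $3,754.94
City income tax: $3,754.94 × 0.0381 = $143.06
State income tax: $3,754.94 × 0.037 = $138.93
Federal withholding: $3,754.94 × 0.1337 = $502.04
SDI: $4,365.19 × 0.011 = $48.02
Dental plan: $323.41
Medical insurance premium: $29.57
(Employer's $229.85 toward dental plan is not withheld from the employee.)
Total deductions = $304.69 + $305.56 + $143.06 + $138.93 + $502.04 + $48.02 + $323.41 + $29.57 = $1,795.28
Net pay = $4,365.19 − $1,795.28 = $2,569.91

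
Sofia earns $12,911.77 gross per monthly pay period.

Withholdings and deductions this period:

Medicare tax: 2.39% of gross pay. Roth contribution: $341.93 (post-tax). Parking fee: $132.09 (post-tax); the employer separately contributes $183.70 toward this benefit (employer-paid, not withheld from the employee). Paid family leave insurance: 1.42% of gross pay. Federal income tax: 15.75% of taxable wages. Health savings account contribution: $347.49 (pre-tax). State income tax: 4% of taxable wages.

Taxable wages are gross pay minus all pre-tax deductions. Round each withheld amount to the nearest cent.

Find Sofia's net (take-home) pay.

Health savings account contribution: $347.49
Taxable wages = $12,911.77 − $347.49 = $12,564.28
Federal income tax: $12,564.28 × 0.1575 = $1,978.87
State income tax: $12,564.28 × 0.04 = $502.57
Medicare tax: $12,911.77 × 0.0239 = $308.59
Paid family leave insurance: $12,911.77 × 0.0142 = $183.35
Parking fee: $132.09
Roth contribution: $341.93
(Employer's $183.70 toward parking fee is not withheld from the employee.)
Total deductions = $347.49 + $1,978.87 + $502.57 + $308.59 + $183.35 + $132.09 + $341.93 = $3,794.89
Net pay = $12,911.77 − $3,794.89 = $9,116.88

$9,116.88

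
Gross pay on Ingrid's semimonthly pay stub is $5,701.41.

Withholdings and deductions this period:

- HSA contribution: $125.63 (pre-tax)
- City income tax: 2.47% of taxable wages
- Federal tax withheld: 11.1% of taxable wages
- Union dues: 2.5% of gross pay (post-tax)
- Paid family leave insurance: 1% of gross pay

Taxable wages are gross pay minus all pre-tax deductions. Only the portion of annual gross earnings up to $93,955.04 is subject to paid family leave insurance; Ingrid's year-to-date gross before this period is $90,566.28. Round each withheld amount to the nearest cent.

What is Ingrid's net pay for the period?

HSA contribution: $125.63
Taxable wages = $5,701.41 − $125.63 = $5,575.78
Federal tax withheld: $5,575.78 × 0.111 = $618.91
City income tax: $5,575.78 × 0.0247 = $137.72
Paid family leave insurance: only $93,955.04 − $90,566.28 = $3,388.76 of this check is subject → $3,388.76 × 0.01 = $33.89
Union dues: $5,701.41 × 0.025 = $142.54
Total deductions = $125.63 + $618.91 + $137.72 + $33.89 + $142.54 = $1,058.69
Net pay = $5,701.41 − $1,058.69 = $4,642.72

$4,642.72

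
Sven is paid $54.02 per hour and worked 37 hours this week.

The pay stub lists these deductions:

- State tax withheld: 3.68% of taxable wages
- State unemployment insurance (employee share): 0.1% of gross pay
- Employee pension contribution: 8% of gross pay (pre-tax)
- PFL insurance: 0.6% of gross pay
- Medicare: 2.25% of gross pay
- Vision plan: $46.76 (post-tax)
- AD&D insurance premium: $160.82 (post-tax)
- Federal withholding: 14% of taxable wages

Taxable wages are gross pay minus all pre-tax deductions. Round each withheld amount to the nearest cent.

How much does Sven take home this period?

Gross pay: 37 × $54.02 = $1,998.74
Employee pension contribution: $1,998.74 × 0.08 = $159.90
Taxable wages = $1,998.74 − $159.90 = $1,838.84
State tax withheld: $1,838.84 × 0.0368 = $67.67
Federal withholding: $1,838.84 × 0.14 = $257.44
PFL insurance: $1,998.74 × 0.006 = $11.99
Medicare: $1,998.74 × 0.0225 = $44.97
State unemployment insurance (employee share): $1,998.74 × 0.001 = $2.00
AD&D insurance premium: $160.82
Vision plan: $46.76
Total deductions = $159.90 + $67.67 + $257.44 + $11.99 + $44.97 + $2.00 + $160.82 + $46.76 = $751.55
Net pay = $1,998.74 − $751.55 = $1,247.19

$1,247.19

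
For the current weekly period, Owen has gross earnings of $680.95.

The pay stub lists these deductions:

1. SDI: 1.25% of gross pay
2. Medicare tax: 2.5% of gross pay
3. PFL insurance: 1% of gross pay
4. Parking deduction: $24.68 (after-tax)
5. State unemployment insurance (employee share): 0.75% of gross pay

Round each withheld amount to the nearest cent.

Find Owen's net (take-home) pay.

PFL insurance: $680.95 × 0.01 = $6.81
Medicare tax: $680.95 × 0.025 = $17.02
SDI: $680.95 × 0.0125 = $8.51
State unemployment insurance (employee share): $680.95 × 0.0075 = $5.11
Parking deduction: $24.68
Total deductions = $6.81 + $17.02 + $8.51 + $5.11 + $24.68 = $62.13
Net pay = $680.95 − $62.13 = $618.82

$618.82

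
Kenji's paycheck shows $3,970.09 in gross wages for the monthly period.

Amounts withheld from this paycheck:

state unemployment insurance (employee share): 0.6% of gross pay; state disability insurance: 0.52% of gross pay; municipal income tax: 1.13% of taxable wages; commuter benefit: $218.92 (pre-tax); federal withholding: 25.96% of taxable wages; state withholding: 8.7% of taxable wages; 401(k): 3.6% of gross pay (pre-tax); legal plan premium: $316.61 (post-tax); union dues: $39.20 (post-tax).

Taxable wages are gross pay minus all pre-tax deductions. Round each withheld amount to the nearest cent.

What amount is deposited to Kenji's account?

Commuter benefit: $218.92
401(k): $3,970.09 × 0.036 = $142.92
Pre-tax total = $218.92 + $142.92 = $361.84
Taxable wages = $3,970.09 − $361.84 = $3,608.25
Federal withholding: $3,608.25 × 0.2596 = $936.70
State withholding: $3,608.25 × 0.087 = $313.92
Municipal income tax: $3,608.25 × 0.0113 = $40.77
State disability insurance: $3,970.09 × 0.0052 = $20.64
State unemployment insurance (employee share): $3,970.09 × 0.006 = $23.82
Union dues: $39.20
Legal plan premium: $316.61
Total deductions = $218.92 + $142.92 + $936.70 + $313.92 + $40.77 + $20.64 + $23.82 + $39.20 + $316.61 = $2,053.50
Net pay = $3,970.09 − $2,053.50 = $1,916.59

$1,916.59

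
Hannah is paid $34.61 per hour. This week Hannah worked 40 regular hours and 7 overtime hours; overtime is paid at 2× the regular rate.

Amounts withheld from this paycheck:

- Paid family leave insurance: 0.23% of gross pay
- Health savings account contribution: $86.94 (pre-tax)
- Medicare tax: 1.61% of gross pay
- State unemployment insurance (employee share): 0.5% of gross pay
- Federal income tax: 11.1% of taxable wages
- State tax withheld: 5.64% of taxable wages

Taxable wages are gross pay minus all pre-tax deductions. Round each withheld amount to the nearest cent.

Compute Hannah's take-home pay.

$1,439.97

Regular pay: 40 × $34.61 = $1,384.40
Overtime pay: 7 × $34.61 × 2 = $484.54
Gross pay = $1,384.40 + $484.54 = $1,868.94
Health savings account contribution: $86.94
Taxable wages = $1,868.94 − $86.94 = $1,782.00
State tax withheld: $1,782.00 × 0.0564 = $100.50
Federal income tax: $1,782.00 × 0.111 = $197.80
Paid family leave insurance: $1,868.94 × 0.0023 = $4.30
Medicare tax: $1,868.94 × 0.0161 = $30.09
State unemployment insurance (employee share): $1,868.94 × 0.005 = $9.34
Total deductions = $86.94 + $100.50 + $197.80 + $4.30 + $30.09 + $9.34 = $428.97
Net pay = $1,868.94 − $428.97 = $1,439.97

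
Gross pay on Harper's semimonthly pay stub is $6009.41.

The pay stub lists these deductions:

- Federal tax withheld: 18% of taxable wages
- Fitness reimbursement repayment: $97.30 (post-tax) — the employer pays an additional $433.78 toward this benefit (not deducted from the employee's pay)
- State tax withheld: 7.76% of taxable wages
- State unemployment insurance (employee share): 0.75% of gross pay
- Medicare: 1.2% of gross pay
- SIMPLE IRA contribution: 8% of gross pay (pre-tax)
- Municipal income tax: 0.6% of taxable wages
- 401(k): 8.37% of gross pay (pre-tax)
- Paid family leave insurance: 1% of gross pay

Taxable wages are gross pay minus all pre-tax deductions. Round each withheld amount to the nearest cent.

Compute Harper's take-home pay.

$3426.34

401(k): $6009.41 × 0.0837 = $502.99
SIMPLE IRA contribution: $6009.41 × 0.08 = $480.75
Pre-tax total = $502.99 + $480.75 = $983.74
Taxable wages = $6009.41 − $983.74 = $5025.67
State tax withheld: $5025.67 × 0.0776 = $389.99
Federal tax withheld: $5025.67 × 0.18 = $904.62
Municipal income tax: $5025.67 × 0.006 = $30.15
Paid family leave insurance: $6009.41 × 0.01 = $60.09
State unemployment insurance (employee share): $6009.41 × 0.0075 = $45.07
Medicare: $6009.41 × 0.012 = $72.11
Fitness reimbursement repayment: $97.30
(Employer's $433.78 toward fitness reimbursement repayment is not withheld from the employee.)
Total deductions = $502.99 + $480.75 + $389.99 + $904.62 + $30.15 + $60.09 + $45.07 + $72.11 + $97.30 = $2583.07
Net pay = $6009.41 − $2583.07 = $3426.34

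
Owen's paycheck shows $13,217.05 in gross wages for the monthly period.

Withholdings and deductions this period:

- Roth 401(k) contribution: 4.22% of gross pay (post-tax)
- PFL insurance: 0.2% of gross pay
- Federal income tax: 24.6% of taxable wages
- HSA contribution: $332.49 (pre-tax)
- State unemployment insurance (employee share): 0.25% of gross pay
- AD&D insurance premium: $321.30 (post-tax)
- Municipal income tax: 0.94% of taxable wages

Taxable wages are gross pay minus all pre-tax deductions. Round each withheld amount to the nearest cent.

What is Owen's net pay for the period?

HSA contribution: $332.49
Taxable wages = $13,217.05 − $332.49 = $12,884.56
Municipal income tax: $12,884.56 × 0.0094 = $121.11
Federal income tax: $12,884.56 × 0.246 = $3,169.60
State unemployment insurance (employee share): $13,217.05 × 0.0025 = $33.04
PFL insurance: $13,217.05 × 0.002 = $26.43
Roth 401(k) contribution: $13,217.05 × 0.0422 = $557.76
AD&D insurance premium: $321.30
Total deductions = $332.49 + $121.11 + $3,169.60 + $33.04 + $26.43 + $557.76 + $321.30 = $4,561.73
Net pay = $13,217.05 − $4,561.73 = $8,655.32

$8,655.32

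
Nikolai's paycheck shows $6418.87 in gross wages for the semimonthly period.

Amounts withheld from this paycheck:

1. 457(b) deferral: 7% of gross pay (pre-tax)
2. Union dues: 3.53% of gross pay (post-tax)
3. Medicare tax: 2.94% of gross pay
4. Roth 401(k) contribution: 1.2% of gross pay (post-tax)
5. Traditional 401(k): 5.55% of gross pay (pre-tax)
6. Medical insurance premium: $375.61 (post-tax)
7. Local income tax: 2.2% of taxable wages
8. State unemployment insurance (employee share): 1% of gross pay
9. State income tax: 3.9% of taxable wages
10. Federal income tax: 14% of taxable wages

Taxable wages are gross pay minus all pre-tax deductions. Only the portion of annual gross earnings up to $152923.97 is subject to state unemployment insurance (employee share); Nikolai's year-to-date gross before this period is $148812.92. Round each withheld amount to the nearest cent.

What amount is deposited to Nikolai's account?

Traditional 401(k): $6418.87 × 0.0555 = $356.25
457(b) deferral: $6418.87 × 0.07 = $449.32
Pre-tax total = $356.25 + $449.32 = $805.57
Taxable wages = $6418.87 − $805.57 = $5613.30
Federal income tax: $5613.30 × 0.14 = $785.86
State income tax: $5613.30 × 0.039 = $218.92
Local income tax: $5613.30 × 0.022 = $123.49
State unemployment insurance (employee share): only $152923.97 − $148812.92 = $4111.05 of this check is subject → $4111.05 × 0.01 = $41.11
Medicare tax: $6418.87 × 0.0294 = $188.71
Medical insurance premium: $375.61
Roth 401(k) contribution: $6418.87 × 0.012 = $77.03
Union dues: $6418.87 × 0.0353 = $226.59
Total deductions = $356.25 + $449.32 + $785.86 + $218.92 + $123.49 + $41.11 + $188.71 + $375.61 + $77.03 + $226.59 = $2842.89
Net pay = $6418.87 − $2842.89 = $3575.98

$3575.98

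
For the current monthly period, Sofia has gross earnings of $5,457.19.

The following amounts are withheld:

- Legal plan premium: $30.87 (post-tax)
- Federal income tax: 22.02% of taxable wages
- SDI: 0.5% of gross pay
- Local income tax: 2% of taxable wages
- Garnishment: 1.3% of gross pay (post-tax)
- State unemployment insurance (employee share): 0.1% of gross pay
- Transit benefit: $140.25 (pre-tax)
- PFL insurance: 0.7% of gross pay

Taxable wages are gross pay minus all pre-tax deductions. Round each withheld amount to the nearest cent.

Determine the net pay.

$3,867.05

Transit benefit: $140.25
Taxable wages = $5,457.19 − $140.25 = $5,316.94
Local income tax: $5,316.94 × 0.02 = $106.34
Federal income tax: $5,316.94 × 0.2202 = $1,170.79
SDI: $5,457.19 × 0.005 = $27.29
PFL insurance: $5,457.19 × 0.007 = $38.20
State unemployment insurance (employee share): $5,457.19 × 0.001 = $5.46
Garnishment: $5,457.19 × 0.013 = $70.94
Legal plan premium: $30.87
Total deductions = $140.25 + $106.34 + $1,170.79 + $27.29 + $38.20 + $5.46 + $70.94 + $30.87 = $1,590.14
Net pay = $5,457.19 − $1,590.14 = $3,867.05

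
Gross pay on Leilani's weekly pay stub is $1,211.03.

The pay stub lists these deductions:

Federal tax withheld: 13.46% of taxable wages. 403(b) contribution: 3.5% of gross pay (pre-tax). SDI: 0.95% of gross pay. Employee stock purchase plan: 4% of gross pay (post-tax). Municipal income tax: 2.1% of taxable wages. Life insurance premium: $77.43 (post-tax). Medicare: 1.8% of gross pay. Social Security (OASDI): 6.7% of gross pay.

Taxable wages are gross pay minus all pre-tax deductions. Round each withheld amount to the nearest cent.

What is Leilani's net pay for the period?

$746.49

403(b) contribution: $1,211.03 × 0.035 = $42.39
Taxable wages = $1,211.03 − $42.39 = $1,168.64
Federal tax withheld: $1,168.64 × 0.1346 = $157.30
Municipal income tax: $1,168.64 × 0.021 = $24.54
Medicare: $1,211.03 × 0.018 = $21.80
SDI: $1,211.03 × 0.0095 = $11.50
Social Security (OASDI): $1,211.03 × 0.067 = $81.14
Employee stock purchase plan: $1,211.03 × 0.04 = $48.44
Life insurance premium: $77.43
Total deductions = $42.39 + $157.30 + $24.54 + $21.80 + $11.50 + $81.14 + $48.44 + $77.43 = $464.54
Net pay = $1,211.03 − $464.54 = $746.49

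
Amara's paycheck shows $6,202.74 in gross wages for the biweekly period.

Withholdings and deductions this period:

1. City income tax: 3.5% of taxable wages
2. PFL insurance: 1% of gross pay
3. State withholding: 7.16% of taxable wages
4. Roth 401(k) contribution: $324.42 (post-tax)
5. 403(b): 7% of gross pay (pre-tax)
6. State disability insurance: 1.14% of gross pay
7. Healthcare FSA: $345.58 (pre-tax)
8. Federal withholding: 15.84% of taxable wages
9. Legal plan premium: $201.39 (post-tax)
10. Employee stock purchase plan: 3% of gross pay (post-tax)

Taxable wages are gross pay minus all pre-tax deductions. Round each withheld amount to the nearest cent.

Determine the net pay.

$3,141.26

Healthcare FSA: $345.58
403(b): $6,202.74 × 0.07 = $434.19
Pre-tax total = $345.58 + $434.19 = $779.77
Taxable wages = $6,202.74 − $779.77 = $5,422.97
State withholding: $5,422.97 × 0.0716 = $388.28
City income tax: $5,422.97 × 0.035 = $189.80
Federal withholding: $5,422.97 × 0.1584 = $859.00
PFL insurance: $6,202.74 × 0.01 = $62.03
State disability insurance: $6,202.74 × 0.0114 = $70.71
Legal plan premium: $201.39
Employee stock purchase plan: $6,202.74 × 0.03 = $186.08
Roth 401(k) contribution: $324.42
Total deductions = $345.58 + $434.19 + $388.28 + $189.80 + $859.00 + $62.03 + $70.71 + $201.39 + $186.08 + $324.42 = $3,061.48
Net pay = $6,202.74 − $3,061.48 = $3,141.26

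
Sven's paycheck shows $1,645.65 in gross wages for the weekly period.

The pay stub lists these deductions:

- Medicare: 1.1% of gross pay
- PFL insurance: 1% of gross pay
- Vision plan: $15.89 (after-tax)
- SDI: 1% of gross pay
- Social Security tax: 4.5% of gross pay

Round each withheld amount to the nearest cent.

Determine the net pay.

$1,504.69

PFL insurance: $1,645.65 × 0.01 = $16.46
SDI: $1,645.65 × 0.01 = $16.46
Social Security tax: $1,645.65 × 0.045 = $74.05
Medicare: $1,645.65 × 0.011 = $18.10
Vision plan: $15.89
Total deductions = $16.46 + $16.46 + $74.05 + $18.10 + $15.89 = $140.96
Net pay = $1,645.65 − $140.96 = $1,504.69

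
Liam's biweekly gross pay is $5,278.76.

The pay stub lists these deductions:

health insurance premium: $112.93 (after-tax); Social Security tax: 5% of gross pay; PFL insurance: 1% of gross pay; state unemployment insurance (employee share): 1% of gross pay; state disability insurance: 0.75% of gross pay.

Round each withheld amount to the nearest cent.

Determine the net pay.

PFL insurance: $5,278.76 × 0.01 = $52.79
Social Security tax: $5,278.76 × 0.05 = $263.94
State disability insurance: $5,278.76 × 0.0075 = $39.59
State unemployment insurance (employee share): $5,278.76 × 0.01 = $52.79
Health insurance premium: $112.93
Total deductions = $52.79 + $263.94 + $39.59 + $52.79 + $112.93 = $522.04
Net pay = $5,278.76 − $522.04 = $4,756.72

$4,756.72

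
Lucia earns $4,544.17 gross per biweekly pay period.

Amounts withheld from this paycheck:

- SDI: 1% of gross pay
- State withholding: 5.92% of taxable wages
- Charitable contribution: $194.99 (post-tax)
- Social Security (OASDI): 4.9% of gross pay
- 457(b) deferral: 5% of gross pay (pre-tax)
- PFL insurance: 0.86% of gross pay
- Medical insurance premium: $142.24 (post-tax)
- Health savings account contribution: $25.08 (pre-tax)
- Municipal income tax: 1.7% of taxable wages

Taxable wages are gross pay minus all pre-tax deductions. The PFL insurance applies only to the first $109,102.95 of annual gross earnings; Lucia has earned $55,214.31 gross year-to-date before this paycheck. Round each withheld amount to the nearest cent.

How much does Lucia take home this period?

457(b) deferral: $4,544.17 × 0.05 = $227.21
Health savings account contribution: $25.08
Pre-tax total = $227.21 + $25.08 = $252.29
Taxable wages = $4,544.17 − $252.29 = $4,291.88
State withholding: $4,291.88 × 0.0592 = $254.08
Municipal income tax: $4,291.88 × 0.017 = $72.96
Social Security (OASDI): $4,544.17 × 0.049 = $222.66
SDI: $4,544.17 × 0.01 = $45.44
PFL insurance: cap not yet reached, full $4,544.17 is subject → $4,544.17 × 0.0086 = $39.08
Medical insurance premium: $142.24
Charitable contribution: $194.99
Total deductions = $227.21 + $25.08 + $254.08 + $72.96 + $222.66 + $45.44 + $39.08 + $142.24 + $194.99 = $1,223.74
Net pay = $4,544.17 − $1,223.74 = $3,320.43

$3,320.43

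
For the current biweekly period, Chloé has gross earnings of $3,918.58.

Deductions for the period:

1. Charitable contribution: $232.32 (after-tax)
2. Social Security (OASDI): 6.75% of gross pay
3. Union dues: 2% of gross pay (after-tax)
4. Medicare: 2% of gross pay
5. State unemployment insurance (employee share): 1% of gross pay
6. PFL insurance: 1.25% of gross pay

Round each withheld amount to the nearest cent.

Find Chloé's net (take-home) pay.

$3,176.85

Medicare: $3,918.58 × 0.02 = $78.37
PFL insurance: $3,918.58 × 0.0125 = $48.98
Social Security (OASDI): $3,918.58 × 0.0675 = $264.50
State unemployment insurance (employee share): $3,918.58 × 0.01 = $39.19
Union dues: $3,918.58 × 0.02 = $78.37
Charitable contribution: $232.32
Total deductions = $78.37 + $48.98 + $264.50 + $39.19 + $78.37 + $232.32 = $741.73
Net pay = $3,918.58 − $741.73 = $3,176.85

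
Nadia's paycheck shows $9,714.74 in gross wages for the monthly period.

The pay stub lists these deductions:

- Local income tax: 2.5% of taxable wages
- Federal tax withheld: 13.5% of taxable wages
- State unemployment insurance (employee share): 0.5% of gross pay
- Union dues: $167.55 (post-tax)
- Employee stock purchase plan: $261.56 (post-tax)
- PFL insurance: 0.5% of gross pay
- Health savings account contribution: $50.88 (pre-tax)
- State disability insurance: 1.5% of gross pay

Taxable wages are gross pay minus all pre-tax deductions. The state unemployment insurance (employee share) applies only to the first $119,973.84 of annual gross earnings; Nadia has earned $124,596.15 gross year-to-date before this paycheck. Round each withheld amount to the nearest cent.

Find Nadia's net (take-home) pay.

$7,494.24

Health savings account contribution: $50.88
Taxable wages = $9,714.74 − $50.88 = $9,663.86
Local income tax: $9,663.86 × 0.025 = $241.60
Federal tax withheld: $9,663.86 × 0.135 = $1,304.62
State disability insurance: $9,714.74 × 0.015 = $145.72
State unemployment insurance (employee share): annual cap $119,973.84 already reached (YTD $124,596.15), so $0.00
PFL insurance: $9,714.74 × 0.005 = $48.57
Employee stock purchase plan: $261.56
Union dues: $167.55
Total deductions = $50.88 + $241.60 + $1,304.62 + $145.72 + $0.00 + $48.57 + $261.56 + $167.55 = $2,220.50
Net pay = $9,714.74 − $2,220.50 = $7,494.24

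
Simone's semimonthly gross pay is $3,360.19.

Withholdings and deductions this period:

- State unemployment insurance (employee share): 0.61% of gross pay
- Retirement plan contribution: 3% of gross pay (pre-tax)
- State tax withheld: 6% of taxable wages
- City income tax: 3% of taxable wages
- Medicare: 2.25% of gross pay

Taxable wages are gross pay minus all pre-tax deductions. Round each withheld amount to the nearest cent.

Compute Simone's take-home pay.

$2,869.94

Retirement plan contribution: $3,360.19 × 0.03 = $100.81
Taxable wages = $3,360.19 − $100.81 = $3,259.38
State tax withheld: $3,259.38 × 0.06 = $195.56
City income tax: $3,259.38 × 0.03 = $97.78
State unemployment insurance (employee share): $3,360.19 × 0.0061 = $20.50
Medicare: $3,360.19 × 0.0225 = $75.60
Total deductions = $100.81 + $195.56 + $97.78 + $20.50 + $75.60 = $490.25
Net pay = $3,360.19 − $490.25 = $2,869.94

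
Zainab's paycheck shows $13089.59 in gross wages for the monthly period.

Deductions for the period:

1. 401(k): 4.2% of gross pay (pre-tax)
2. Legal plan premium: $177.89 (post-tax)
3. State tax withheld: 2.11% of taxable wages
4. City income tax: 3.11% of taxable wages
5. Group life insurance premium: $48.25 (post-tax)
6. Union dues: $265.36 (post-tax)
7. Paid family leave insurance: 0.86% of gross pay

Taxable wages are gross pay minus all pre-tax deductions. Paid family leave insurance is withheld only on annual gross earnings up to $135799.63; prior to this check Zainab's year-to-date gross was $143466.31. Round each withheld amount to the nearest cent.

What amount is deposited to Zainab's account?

401(k): $13089.59 × 0.042 = $549.76
Taxable wages = $13089.59 − $549.76 = $12539.83
City income tax: $12539.83 × 0.0311 = $389.99
State tax withheld: $12539.83 × 0.0211 = $264.59
Paid family leave insurance: annual cap $135799.63 already reached (YTD $143466.31), so $0.00
Group life insurance premium: $48.25
Legal plan premium: $177.89
Union dues: $265.36
Total deductions = $549.76 + $389.99 + $264.59 + $0.00 + $48.25 + $177.89 + $265.36 = $1695.84
Net pay = $13089.59 − $1695.84 = $11393.75

$11393.75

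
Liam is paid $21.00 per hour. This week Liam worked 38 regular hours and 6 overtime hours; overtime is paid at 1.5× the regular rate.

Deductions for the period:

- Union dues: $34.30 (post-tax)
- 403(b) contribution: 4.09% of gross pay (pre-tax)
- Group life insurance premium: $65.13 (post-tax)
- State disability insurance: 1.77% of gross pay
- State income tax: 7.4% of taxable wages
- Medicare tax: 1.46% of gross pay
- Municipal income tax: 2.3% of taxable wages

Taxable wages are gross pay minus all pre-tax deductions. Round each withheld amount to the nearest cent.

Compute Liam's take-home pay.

$723.50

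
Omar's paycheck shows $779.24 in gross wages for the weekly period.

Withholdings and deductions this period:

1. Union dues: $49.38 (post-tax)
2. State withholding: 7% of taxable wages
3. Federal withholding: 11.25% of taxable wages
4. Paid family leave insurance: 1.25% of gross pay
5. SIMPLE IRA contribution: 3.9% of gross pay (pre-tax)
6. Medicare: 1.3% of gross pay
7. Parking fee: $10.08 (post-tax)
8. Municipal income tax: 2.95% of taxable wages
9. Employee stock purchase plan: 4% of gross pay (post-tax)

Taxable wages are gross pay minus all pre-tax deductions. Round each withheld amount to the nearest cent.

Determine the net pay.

SIMPLE IRA contribution: $779.24 × 0.039 = $30.39
Taxable wages = $779.24 − $30.39 = $748.85
Municipal income tax: $748.85 × 0.0295 = $22.09
Federal withholding: $748.85 × 0.1125 = $84.25
State withholding: $748.85 × 0.07 = $52.42
Paid family leave insurance: $779.24 × 0.0125 = $9.74
Medicare: $779.24 × 0.013 = $10.13
Union dues: $49.38
Employee stock purchase plan: $779.24 × 0.04 = $31.17
Parking fee: $10.08
Total deductions = $30.39 + $22.09 + $84.25 + $52.42 + $9.74 + $10.13 + $49.38 + $31.17 + $10.08 = $299.65
Net pay = $779.24 − $299.65 = $479.59

$479.59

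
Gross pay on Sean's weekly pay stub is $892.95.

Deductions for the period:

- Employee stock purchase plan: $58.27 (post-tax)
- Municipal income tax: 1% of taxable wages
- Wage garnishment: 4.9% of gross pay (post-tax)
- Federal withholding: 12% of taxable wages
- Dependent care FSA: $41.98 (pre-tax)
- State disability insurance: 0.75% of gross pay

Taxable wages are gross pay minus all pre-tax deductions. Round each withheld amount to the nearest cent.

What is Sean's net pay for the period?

Dependent care FSA: $41.98
Taxable wages = $892.95 − $41.98 = $850.97
Municipal income tax: $850.97 × 0.01 = $8.51
Federal withholding: $850.97 × 0.12 = $102.12
State disability insurance: $892.95 × 0.0075 = $6.70
Wage garnishment: $892.95 × 0.049 = $43.75
Employee stock purchase plan: $58.27
Total deductions = $41.98 + $8.51 + $102.12 + $6.70 + $43.75 + $58.27 = $261.33
Net pay = $892.95 − $261.33 = $631.62

$631.62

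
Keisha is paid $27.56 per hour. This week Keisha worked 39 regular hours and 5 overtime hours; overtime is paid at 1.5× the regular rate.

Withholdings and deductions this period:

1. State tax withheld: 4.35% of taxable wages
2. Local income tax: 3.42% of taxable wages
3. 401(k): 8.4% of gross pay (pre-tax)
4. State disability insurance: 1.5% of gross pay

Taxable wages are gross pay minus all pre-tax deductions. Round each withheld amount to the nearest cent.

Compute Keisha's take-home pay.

Regular pay: 39 × $27.56 = $1,074.84
Overtime pay: 5 × $27.56 × 1.5 = $206.70
Gross pay = $1,074.84 + $206.70 = $1,281.54
401(k): $1,281.54 × 0.084 = $107.65
Taxable wages = $1,281.54 − $107.65 = $1,173.89
Local income tax: $1,173.89 × 0.0342 = $40.15
State tax withheld: $1,173.89 × 0.0435 = $51.06
State disability insurance: $1,281.54 × 0.015 = $19.22
Total deductions = $107.65 + $40.15 + $51.06 + $19.22 = $218.08
Net pay = $1,281.54 − $218.08 = $1,063.46

$1,063.46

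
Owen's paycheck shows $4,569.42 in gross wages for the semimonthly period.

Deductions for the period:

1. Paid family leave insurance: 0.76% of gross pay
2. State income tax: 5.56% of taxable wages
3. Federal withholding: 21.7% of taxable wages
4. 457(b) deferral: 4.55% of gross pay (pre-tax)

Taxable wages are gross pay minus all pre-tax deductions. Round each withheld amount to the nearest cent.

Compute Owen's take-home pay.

$3,137.83

457(b) deferral: $4,569.42 × 0.0455 = $207.91
Taxable wages = $4,569.42 − $207.91 = $4,361.51
Federal withholding: $4,361.51 × 0.217 = $946.45
State income tax: $4,361.51 × 0.0556 = $242.50
Paid family leave insurance: $4,569.42 × 0.0076 = $34.73
Total deductions = $207.91 + $946.45 + $242.50 + $34.73 = $1,431.59
Net pay = $4,569.42 − $1,431.59 = $3,137.83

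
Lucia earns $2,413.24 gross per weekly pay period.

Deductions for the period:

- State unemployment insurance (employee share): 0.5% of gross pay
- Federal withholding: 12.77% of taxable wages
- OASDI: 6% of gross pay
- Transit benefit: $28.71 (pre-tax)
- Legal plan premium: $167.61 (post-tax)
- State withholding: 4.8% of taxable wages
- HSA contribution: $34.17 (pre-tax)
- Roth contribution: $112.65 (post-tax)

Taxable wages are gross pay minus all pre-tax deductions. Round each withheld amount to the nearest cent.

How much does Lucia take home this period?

$1,500.28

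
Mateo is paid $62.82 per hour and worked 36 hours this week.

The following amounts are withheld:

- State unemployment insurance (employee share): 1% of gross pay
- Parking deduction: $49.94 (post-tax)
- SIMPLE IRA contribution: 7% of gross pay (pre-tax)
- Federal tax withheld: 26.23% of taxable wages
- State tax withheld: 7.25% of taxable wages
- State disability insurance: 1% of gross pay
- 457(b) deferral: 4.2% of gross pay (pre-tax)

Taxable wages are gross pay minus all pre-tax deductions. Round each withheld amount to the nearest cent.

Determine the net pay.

$1,240.69

Gross pay: 36 × $62.82 = $2,261.52
SIMPLE IRA contribution: $2,261.52 × 0.07 = $158.31
457(b) deferral: $2,261.52 × 0.042 = $94.98
Pre-tax total = $158.31 + $94.98 = $253.29
Taxable wages = $2,261.52 − $253.29 = $2,008.23
State tax withheld: $2,008.23 × 0.0725 = $145.60
Federal tax withheld: $2,008.23 × 0.2623 = $526.76
State unemployment insurance (employee share): $2,261.52 × 0.01 = $22.62
State disability insurance: $2,261.52 × 0.01 = $22.62
Parking deduction: $49.94
Total deductions = $158.31 + $94.98 + $145.60 + $526.76 + $22.62 + $22.62 + $49.94 = $1,020.83
Net pay = $2,261.52 − $1,020.83 = $1,240.69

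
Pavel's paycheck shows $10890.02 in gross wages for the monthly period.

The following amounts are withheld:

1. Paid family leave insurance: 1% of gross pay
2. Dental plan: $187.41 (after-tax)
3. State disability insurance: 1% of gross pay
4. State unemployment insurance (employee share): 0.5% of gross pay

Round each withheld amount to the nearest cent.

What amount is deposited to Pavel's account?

$10430.36

State unemployment insurance (employee share): $10890.02 × 0.005 = $54.45
State disability insurance: $10890.02 × 0.01 = $108.90
Paid family leave insurance: $10890.02 × 0.01 = $108.90
Dental plan: $187.41
Total deductions = $54.45 + $108.90 + $108.90 + $187.41 = $459.66
Net pay = $10890.02 − $459.66 = $10430.36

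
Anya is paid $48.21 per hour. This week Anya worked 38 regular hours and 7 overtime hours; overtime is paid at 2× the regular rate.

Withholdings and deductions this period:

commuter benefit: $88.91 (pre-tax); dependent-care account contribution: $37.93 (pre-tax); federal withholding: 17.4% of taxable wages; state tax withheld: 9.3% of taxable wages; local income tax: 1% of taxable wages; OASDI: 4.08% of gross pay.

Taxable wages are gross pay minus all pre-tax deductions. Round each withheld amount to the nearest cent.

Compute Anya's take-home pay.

$1,618.52

Regular pay: 38 × $48.21 = $1,831.98
Overtime pay: 7 × $48.21 × 2 = $674.94
Gross pay = $1,831.98 + $674.94 = $2,506.92
Dependent-care account contribution: $37.93
Commuter benefit: $88.91
Pre-tax total = $37.93 + $88.91 = $126.84
Taxable wages = $2,506.92 − $126.84 = $2,380.08
Local income tax: $2,380.08 × 0.01 = $23.80
State tax withheld: $2,380.08 × 0.093 = $221.35
Federal withholding: $2,380.08 × 0.174 = $414.13
OASDI: $2,506.92 × 0.0408 = $102.28
Total deductions = $37.93 + $88.91 + $23.80 + $221.35 + $414.13 + $102.28 = $888.40
Net pay = $2,506.92 − $888.40 = $1,618.52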